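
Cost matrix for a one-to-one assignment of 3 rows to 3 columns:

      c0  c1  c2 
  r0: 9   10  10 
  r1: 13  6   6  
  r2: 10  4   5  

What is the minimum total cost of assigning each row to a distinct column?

Minimum assignment cost: 19

optimal assignment: row0→col0 (cost 9), row1→col2 (cost 6), row2→col1 (cost 4)
total = 9 + 6 + 4 = 19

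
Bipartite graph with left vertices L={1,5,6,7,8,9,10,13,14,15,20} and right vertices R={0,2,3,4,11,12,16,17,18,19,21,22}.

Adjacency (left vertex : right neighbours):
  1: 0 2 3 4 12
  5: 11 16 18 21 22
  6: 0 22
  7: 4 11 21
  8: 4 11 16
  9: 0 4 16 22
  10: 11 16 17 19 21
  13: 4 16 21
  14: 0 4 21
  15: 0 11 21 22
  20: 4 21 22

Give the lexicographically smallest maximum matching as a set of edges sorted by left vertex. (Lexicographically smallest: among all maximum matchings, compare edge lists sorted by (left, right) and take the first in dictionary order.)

|M| = 9 (so the lex-smallest maximum matching has 9 edges)
process left vertices in ascending order; for each, take the smallest-labelled available neighbour that still permits 9 edges overall, or leave it unmatched if none does
lex-smallest matching: {1-2, 5-18, 6-0, 7-4, 8-11, 9-16, 10-17, 13-21, 15-22}

Lex-smallest maximum matching: {(1,2), (5,18), (6,0), (7,4), (8,11), (9,16), (10,17), (13,21), (15,22)}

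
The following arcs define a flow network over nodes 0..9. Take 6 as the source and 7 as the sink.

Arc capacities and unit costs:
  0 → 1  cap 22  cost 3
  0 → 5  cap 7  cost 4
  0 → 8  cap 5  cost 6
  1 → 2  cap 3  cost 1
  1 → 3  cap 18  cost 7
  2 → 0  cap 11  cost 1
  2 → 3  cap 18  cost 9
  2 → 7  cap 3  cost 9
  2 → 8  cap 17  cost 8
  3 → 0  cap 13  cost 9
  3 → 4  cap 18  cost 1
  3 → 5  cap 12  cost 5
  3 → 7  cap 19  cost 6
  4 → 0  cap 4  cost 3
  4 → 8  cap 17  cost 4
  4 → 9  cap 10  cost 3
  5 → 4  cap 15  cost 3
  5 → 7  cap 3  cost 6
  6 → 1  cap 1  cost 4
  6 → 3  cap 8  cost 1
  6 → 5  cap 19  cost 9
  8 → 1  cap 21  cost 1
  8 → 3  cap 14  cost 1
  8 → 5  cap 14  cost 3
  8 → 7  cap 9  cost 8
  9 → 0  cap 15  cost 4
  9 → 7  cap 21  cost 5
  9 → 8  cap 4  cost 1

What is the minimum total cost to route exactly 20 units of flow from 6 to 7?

Minimum cost for 20 units: 275

shortest-cost path #1: 6→3→7 push 8 @ unit cost 7 (adds 56)
shortest-cost path #2: 6→1→2→7 push 1 @ unit cost 14 (adds 14)
shortest-cost path #3: 6→5→7 push 3 @ unit cost 15 (adds 45)
shortest-cost path #4: 6→5→4→9→7 push 8 @ unit cost 20 (adds 160)
total cost = 275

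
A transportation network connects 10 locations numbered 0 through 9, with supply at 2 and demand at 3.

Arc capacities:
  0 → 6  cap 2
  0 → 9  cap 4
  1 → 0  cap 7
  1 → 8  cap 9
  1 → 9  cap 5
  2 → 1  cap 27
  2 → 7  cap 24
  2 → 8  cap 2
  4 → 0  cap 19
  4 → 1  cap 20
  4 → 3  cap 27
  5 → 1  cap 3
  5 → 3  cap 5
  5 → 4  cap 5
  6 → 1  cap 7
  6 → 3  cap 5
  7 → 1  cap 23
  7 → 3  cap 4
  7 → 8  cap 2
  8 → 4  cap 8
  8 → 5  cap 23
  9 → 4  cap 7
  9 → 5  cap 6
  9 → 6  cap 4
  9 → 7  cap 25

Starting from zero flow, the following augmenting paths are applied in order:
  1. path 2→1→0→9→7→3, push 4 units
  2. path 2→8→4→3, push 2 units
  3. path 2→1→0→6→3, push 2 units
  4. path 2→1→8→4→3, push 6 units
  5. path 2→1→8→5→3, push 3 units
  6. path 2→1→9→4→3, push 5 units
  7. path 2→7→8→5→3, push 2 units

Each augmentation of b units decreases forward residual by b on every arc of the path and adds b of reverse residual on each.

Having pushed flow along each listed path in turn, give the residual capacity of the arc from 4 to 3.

Residual capacity of (4,3): 14

after path 1 (2→1→0→9→7→3, push 4): res(4,3)=27
after path 2 (2→8→4→3, push 2): res(4,3)=25
after path 3 (2→1→0→6→3, push 2): res(4,3)=25
after path 4 (2→1→8→4→3, push 6): res(4,3)=19
after path 5 (2→1→8→5→3, push 3): res(4,3)=19
after path 6 (2→1→9→4→3, push 5): res(4,3)=14
after path 7 (2→7→8→5→3, push 2): res(4,3)=14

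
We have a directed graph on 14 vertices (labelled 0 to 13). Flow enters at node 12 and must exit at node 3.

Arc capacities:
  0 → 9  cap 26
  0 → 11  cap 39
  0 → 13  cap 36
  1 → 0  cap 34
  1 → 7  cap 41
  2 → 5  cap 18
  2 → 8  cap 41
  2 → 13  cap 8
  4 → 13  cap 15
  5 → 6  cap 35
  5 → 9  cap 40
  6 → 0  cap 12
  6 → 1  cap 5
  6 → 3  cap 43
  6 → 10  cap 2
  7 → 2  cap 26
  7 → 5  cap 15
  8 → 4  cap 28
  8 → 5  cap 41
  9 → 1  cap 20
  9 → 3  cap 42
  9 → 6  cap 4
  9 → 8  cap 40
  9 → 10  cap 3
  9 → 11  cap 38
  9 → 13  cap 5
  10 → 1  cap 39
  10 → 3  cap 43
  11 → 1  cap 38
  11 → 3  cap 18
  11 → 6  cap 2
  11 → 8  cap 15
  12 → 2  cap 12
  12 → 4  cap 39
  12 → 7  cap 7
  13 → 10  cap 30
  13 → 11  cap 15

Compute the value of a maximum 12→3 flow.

augment #1: 12→2→5→6→3 bottleneck 12, total now 12
augment #2: 12→4→13→10→3 bottleneck 15, total now 27
augment #3: 12→7→5→6→3 bottleneck 7, total now 34

Maximum flow value: 34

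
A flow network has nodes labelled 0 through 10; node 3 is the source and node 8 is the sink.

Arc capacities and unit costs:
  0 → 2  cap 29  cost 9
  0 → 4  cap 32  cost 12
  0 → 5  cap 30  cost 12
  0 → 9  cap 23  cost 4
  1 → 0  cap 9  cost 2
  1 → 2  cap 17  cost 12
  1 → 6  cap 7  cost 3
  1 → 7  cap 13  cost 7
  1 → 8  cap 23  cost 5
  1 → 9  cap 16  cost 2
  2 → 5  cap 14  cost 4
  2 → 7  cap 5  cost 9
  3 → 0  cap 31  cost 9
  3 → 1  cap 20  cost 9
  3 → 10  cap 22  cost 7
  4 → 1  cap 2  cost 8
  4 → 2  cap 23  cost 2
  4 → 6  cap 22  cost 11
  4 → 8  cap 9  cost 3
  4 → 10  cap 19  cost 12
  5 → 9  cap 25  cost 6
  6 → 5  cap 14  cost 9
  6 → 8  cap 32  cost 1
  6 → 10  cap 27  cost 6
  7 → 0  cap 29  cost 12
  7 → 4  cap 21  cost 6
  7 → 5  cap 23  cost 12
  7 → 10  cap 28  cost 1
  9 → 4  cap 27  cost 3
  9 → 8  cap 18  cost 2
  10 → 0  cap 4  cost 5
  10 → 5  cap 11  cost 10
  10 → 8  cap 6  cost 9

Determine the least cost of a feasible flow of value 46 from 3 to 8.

Minimum cost for 46 units: 677

shortest-cost path #1: 3→1→6→8 push 7 @ unit cost 13 (adds 91)
shortest-cost path #2: 3→1→9→8 push 13 @ unit cost 13 (adds 169)
shortest-cost path #3: 3→0→9→8 push 5 @ unit cost 15 (adds 75)
shortest-cost path #4: 3→10→8 push 6 @ unit cost 16 (adds 96)
shortest-cost path #5: 3→0→9→1→8 push 13 @ unit cost 16 (adds 208)
shortest-cost path #6: 3→0→9→4→8 push 2 @ unit cost 19 (adds 38)
total cost = 677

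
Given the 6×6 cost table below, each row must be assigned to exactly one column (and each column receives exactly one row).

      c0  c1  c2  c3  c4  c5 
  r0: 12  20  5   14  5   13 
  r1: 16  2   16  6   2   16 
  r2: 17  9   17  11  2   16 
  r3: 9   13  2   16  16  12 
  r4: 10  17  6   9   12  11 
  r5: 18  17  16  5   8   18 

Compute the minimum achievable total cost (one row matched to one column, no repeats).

one of 3 optimal assignments: row0→col0 (cost 12), row1→col1 (cost 2), row2→col4 (cost 2), row3→col2 (cost 2), row4→col5 (cost 11), row5→col3 (cost 5)
total = 12 + 2 + 2 + 2 + 11 + 5 = 34

Minimum assignment cost: 34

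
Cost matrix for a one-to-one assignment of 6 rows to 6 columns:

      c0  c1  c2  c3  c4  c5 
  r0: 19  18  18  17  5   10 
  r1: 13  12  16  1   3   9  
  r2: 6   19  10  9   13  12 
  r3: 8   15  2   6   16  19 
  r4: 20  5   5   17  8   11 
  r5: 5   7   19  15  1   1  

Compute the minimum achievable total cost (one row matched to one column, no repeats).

Minimum assignment cost: 20

optimal assignment: row0→col4 (cost 5), row1→col3 (cost 1), row2→col0 (cost 6), row3→col2 (cost 2), row4→col1 (cost 5), row5→col5 (cost 1)
total = 5 + 1 + 6 + 2 + 5 + 1 = 20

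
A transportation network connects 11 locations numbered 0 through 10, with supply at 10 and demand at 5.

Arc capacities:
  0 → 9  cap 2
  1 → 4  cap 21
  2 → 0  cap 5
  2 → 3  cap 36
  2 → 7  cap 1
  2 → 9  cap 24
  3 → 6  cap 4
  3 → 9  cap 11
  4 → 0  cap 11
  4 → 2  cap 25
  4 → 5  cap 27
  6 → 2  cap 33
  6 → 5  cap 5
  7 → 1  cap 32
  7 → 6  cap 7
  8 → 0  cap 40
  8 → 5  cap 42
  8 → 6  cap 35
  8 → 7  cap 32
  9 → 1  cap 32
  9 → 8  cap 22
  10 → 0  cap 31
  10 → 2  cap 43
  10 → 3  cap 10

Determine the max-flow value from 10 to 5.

Maximum flow value: 42

augment #1: 10→3→6→5 bottleneck 4, total now 4
augment #2: 10→0→9→8→5 bottleneck 2, total now 6
augment #3: 10→2→7→6→5 bottleneck 1, total now 7
augment #4: 10→2→9→8→5 bottleneck 20, total now 27
augment #5: 10→2→9→1→4→5 bottleneck 4, total now 31
augment #6: 10→3→9→1→4→5 bottleneck 6, total now 37
augment #7: 10→2→3→9→1→4→5 bottleneck 5, total now 42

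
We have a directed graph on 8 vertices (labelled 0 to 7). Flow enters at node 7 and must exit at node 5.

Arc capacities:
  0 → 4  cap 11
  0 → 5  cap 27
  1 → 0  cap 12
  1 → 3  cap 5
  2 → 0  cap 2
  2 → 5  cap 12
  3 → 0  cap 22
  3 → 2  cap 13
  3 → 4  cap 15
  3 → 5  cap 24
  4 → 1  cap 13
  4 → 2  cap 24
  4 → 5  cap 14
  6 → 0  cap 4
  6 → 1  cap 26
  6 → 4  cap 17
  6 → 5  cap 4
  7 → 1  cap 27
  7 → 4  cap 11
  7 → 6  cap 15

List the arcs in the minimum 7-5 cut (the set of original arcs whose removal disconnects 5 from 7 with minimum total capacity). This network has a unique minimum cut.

Min-cut arcs: {(1,0), (1,3), (7,4), (7,6)} (total capacity 43)

augment #1: 7→4→5 push 11
augment #2: 7→6→5 push 4
augment #3: 7→1→0→5 push 12
augment #4: 7→1→3→5 push 5
augment #5: 7→6→0→5 push 4
augment #6: 7→6→4→5 push 3
augment #7: 7→6→4→2→5 push 4
max flow = 43; residual-reachable set from 7 gives S-side
cut edges (S→T): {(1,0), (1,3), (7,4), (7,6)} total cap 43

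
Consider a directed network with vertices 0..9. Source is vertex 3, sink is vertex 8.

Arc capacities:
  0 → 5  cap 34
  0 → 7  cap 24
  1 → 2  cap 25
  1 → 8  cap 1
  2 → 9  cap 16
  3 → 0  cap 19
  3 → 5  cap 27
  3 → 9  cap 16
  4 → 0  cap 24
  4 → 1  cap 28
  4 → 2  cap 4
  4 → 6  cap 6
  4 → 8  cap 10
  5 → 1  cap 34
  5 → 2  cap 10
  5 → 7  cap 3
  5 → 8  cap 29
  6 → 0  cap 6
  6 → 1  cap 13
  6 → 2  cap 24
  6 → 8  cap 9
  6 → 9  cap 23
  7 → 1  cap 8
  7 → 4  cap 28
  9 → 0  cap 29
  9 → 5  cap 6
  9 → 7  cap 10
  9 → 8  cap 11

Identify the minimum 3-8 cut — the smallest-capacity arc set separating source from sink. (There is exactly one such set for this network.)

Min-cut arcs: {(1,8), (4,6), (4,8), (5,8), (9,8)} (total capacity 57)

augment #1: 3→5→8 push 27
augment #2: 3→9→8 push 11
augment #3: 3→0→5→8 push 2
augment #4: 3→0→5→1→8 push 1
augment #5: 3→0→7→4→8 push 10
augment #6: 3→0→7→4→6→8 push 6
max flow = 57; residual-reachable set from 3 gives S-side
cut edges (S→T): {(1,8), (4,6), (4,8), (5,8), (9,8)} total cap 57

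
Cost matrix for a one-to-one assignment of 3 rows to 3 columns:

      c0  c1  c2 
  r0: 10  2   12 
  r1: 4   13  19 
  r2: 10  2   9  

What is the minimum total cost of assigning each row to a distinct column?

Minimum assignment cost: 15

optimal assignment: row0→col1 (cost 2), row1→col0 (cost 4), row2→col2 (cost 9)
total = 2 + 4 + 9 = 15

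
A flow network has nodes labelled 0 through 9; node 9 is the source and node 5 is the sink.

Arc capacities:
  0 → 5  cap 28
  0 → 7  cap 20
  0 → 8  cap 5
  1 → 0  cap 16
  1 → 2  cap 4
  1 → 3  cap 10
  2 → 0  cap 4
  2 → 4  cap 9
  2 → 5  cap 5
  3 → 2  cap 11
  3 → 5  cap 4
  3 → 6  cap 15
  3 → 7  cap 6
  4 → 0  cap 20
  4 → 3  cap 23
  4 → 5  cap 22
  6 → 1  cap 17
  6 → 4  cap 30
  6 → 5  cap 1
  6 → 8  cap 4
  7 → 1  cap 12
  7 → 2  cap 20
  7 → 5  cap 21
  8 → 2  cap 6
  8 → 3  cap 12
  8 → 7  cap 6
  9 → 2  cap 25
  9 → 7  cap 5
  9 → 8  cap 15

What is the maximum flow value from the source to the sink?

augment #1: 9→2→5 bottleneck 5, total now 5
augment #2: 9→7→5 bottleneck 5, total now 10
augment #3: 9→2→0→5 bottleneck 4, total now 14
augment #4: 9→2→4→5 bottleneck 9, total now 23
augment #5: 9→8→3→5 bottleneck 4, total now 27
augment #6: 9→8→7→5 bottleneck 6, total now 33
augment #7: 9→8→3→6→5 bottleneck 1, total now 34
augment #8: 9→8→3→7→5 bottleneck 4, total now 38

Maximum flow value: 38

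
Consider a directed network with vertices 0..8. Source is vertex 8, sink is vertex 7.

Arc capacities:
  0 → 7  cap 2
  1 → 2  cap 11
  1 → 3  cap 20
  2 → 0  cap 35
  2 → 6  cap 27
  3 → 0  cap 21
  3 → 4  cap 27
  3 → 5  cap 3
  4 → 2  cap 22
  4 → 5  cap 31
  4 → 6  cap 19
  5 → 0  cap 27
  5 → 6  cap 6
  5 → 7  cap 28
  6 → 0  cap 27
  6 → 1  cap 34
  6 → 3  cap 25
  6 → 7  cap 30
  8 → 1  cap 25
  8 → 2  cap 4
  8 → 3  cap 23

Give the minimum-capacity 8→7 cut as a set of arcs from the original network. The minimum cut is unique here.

augment #1: 8→2→0→7 push 2
augment #2: 8→2→6→7 push 2
augment #3: 8→3→5→7 push 3
augment #4: 8→1→2→6→7 push 11
augment #5: 8→3→4→5→7 push 20
augment #6: 8→1→3→4→5→7 push 5
augment #7: 8→1→3→4→6→7 push 2
augment #8: 8→1→3→0→2→6→7 push 2
max flow = 47; residual-reachable set from 8 gives S-side
cut edges (S→T): {(0,7), (1,2), (3,4), (3,5), (8,2)} total cap 47

Min-cut arcs: {(0,7), (1,2), (3,4), (3,5), (8,2)} (total capacity 47)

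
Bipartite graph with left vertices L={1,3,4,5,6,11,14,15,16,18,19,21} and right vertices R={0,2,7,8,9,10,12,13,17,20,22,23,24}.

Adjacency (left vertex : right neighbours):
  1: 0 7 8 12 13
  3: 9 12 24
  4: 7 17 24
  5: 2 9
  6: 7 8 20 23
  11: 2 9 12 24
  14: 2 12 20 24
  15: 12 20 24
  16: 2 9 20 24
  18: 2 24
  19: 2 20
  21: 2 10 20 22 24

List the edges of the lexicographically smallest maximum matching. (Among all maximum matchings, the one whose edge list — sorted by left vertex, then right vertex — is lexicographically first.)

|M| = 9 (so the lex-smallest maximum matching has 9 edges)
process left vertices in ascending order; for each, take the smallest-labelled available neighbour that still permits 9 edges overall, or leave it unmatched if none does
lex-smallest matching: {1-0, 3-9, 4-7, 5-2, 6-8, 11-12, 14-20, 15-24, 21-10}

Lex-smallest maximum matching: {(1,0), (3,9), (4,7), (5,2), (6,8), (11,12), (14,20), (15,24), (21,10)}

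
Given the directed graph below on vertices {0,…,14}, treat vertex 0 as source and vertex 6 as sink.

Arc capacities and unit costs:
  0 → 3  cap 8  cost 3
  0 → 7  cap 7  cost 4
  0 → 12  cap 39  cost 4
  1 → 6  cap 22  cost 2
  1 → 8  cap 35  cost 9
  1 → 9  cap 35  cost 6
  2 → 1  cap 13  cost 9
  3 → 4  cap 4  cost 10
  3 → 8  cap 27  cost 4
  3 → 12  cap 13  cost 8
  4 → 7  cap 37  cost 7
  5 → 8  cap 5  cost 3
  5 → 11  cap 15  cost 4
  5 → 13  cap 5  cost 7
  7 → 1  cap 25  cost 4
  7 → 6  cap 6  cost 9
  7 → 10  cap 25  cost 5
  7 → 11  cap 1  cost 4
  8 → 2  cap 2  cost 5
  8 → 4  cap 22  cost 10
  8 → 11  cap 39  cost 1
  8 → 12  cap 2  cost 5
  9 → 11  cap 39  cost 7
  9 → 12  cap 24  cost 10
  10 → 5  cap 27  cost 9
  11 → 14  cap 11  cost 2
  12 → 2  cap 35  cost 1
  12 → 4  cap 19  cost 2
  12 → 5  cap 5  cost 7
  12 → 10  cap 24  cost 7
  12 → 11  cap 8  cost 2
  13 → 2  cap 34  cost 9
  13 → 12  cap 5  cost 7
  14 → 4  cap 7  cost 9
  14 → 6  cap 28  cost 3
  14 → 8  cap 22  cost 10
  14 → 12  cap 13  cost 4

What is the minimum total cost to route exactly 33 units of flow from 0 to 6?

shortest-cost path #1: 0→7→1→6 push 7 @ unit cost 10 (adds 70)
shortest-cost path #2: 0→12→11→14→6 push 8 @ unit cost 11 (adds 88)
shortest-cost path #3: 0→3→8→11→14→6 push 3 @ unit cost 13 (adds 39)
shortest-cost path #4: 0→12→2→1→6 push 13 @ unit cost 16 (adds 208)
shortest-cost path #5: 0→12→4→7→1→6 push 2 @ unit cost 19 (adds 38)
total cost = 443

Minimum cost for 33 units: 443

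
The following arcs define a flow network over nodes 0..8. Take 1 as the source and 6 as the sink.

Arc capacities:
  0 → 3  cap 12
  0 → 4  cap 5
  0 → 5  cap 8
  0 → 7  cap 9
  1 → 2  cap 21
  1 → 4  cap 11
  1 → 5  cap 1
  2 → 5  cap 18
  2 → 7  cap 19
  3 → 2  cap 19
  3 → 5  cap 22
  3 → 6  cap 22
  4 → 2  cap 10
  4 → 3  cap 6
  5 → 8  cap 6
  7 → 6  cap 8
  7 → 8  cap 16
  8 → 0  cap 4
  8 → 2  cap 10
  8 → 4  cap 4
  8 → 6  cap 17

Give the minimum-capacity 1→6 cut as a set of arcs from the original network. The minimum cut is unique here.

augment #1: 1→2→7→6 push 8
augment #2: 1→4→3→6 push 6
augment #3: 1→5→8→6 push 1
augment #4: 1→2→5→8→6 push 5
augment #5: 1→2→7→8→6 push 8
augment #6: 1→4→2→7→8→6 push 3
max flow = 31; residual-reachable set from 1 gives S-side
cut edges (S→T): {(2,7), (4,3), (5,8)} total cap 31

Min-cut arcs: {(2,7), (4,3), (5,8)} (total capacity 31)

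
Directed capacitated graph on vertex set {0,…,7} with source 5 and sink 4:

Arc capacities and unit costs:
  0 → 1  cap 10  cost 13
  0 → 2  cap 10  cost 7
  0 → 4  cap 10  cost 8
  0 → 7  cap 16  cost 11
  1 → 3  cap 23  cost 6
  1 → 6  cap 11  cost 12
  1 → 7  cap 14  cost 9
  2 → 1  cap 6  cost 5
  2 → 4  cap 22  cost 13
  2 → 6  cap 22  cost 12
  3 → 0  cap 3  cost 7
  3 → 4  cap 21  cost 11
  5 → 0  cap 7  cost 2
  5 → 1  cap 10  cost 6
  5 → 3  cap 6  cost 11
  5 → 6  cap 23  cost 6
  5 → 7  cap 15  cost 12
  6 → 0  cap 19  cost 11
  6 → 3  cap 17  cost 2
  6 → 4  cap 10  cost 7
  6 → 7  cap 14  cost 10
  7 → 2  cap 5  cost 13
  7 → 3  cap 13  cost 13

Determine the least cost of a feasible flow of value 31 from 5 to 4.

shortest-cost path #1: 5→0→4 push 7 @ unit cost 10 (adds 70)
shortest-cost path #2: 5→6→4 push 10 @ unit cost 13 (adds 130)
shortest-cost path #3: 5→6→3→4 push 13 @ unit cost 19 (adds 247)
shortest-cost path #4: 5→3→4 push 1 @ unit cost 22 (adds 22)
total cost = 469

Minimum cost for 31 units: 469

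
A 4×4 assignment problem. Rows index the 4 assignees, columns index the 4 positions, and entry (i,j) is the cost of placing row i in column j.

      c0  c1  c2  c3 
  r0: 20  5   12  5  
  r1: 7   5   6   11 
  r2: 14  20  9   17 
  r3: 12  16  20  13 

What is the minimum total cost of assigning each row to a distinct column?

Minimum assignment cost: 31

optimal assignment: row0→col3 (cost 5), row1→col1 (cost 5), row2→col2 (cost 9), row3→col0 (cost 12)
total = 5 + 5 + 9 + 12 = 31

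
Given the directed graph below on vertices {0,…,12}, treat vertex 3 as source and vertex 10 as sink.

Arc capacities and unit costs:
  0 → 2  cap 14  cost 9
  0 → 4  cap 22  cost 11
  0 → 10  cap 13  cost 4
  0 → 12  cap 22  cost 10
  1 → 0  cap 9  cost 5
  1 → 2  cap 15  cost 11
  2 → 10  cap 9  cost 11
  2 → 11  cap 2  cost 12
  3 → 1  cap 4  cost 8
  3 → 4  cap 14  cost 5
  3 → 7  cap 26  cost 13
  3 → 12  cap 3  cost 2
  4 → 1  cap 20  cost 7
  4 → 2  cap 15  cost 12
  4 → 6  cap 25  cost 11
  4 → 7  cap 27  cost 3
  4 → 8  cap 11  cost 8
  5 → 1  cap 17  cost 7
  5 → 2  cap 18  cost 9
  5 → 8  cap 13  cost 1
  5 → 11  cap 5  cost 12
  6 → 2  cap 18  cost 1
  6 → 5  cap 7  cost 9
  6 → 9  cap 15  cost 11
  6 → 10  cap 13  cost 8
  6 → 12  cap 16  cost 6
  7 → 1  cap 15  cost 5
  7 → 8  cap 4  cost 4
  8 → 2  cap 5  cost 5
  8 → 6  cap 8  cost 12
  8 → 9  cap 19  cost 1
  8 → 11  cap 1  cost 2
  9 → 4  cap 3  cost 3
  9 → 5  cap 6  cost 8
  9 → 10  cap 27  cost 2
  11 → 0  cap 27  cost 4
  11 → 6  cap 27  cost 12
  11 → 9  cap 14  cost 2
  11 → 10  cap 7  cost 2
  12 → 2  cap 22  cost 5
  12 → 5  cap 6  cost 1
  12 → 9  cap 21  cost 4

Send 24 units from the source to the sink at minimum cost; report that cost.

shortest-cost path #1: 3→12→5→8→9→10 push 3 @ unit cost 7 (adds 21)
shortest-cost path #2: 3→4→7→8→9→10 push 4 @ unit cost 15 (adds 60)
shortest-cost path #3: 3→4→8→9→10 push 10 @ unit cost 16 (adds 160)
shortest-cost path #4: 3→1→0→10 push 4 @ unit cost 17 (adds 68)
shortest-cost path #5: 3→7→4→8→9→10 push 1 @ unit cost 21 (adds 21)
shortest-cost path #6: 3→7→4→1→0→10 push 2 @ unit cost 26 (adds 52)
total cost = 382

Minimum cost for 24 units: 382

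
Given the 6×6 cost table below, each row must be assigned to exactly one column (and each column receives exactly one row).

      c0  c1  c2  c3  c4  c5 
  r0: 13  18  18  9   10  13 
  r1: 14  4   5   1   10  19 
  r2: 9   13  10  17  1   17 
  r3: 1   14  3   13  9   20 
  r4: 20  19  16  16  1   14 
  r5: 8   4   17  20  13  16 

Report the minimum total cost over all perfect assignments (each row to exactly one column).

optimal assignment: row0→col5 (cost 13), row1→col3 (cost 1), row2→col2 (cost 10), row3→col0 (cost 1), row4→col4 (cost 1), row5→col1 (cost 4)
total = 13 + 1 + 10 + 1 + 1 + 4 = 30

Minimum assignment cost: 30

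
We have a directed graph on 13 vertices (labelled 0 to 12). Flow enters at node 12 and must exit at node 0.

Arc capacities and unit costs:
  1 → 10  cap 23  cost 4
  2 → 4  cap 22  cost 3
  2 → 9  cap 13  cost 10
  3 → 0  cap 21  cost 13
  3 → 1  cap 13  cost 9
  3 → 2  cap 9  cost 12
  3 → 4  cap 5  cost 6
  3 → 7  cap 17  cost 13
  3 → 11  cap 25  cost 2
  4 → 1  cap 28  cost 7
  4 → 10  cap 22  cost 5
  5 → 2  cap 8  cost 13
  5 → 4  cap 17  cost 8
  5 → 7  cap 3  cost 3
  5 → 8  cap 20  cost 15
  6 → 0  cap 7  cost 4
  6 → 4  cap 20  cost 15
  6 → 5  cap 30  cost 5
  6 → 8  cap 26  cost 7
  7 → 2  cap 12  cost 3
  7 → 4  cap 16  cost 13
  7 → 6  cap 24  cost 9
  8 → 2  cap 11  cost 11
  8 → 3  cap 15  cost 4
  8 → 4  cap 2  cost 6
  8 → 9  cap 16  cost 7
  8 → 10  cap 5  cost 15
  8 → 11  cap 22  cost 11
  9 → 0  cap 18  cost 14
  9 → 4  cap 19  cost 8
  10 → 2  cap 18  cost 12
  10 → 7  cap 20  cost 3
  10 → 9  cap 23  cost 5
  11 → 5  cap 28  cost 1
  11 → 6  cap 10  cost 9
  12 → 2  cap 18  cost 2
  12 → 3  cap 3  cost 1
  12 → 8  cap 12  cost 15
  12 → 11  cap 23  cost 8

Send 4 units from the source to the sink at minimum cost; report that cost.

shortest-cost path #1: 12→3→0 push 3 @ unit cost 14 (adds 42)
shortest-cost path #2: 12→11→6→0 push 1 @ unit cost 21 (adds 21)
total cost = 63

Minimum cost for 4 units: 63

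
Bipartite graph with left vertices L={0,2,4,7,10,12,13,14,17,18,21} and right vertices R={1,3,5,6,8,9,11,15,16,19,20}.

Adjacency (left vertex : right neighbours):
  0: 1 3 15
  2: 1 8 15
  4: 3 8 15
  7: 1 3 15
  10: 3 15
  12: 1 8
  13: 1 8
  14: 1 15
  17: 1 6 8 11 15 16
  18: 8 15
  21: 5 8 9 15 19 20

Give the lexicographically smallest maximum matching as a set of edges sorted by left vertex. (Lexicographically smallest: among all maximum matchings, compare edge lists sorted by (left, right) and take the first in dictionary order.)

|M| = 6 (so the lex-smallest maximum matching has 6 edges)
process left vertices in ascending order; for each, take the smallest-labelled available neighbour that still permits 6 edges overall, or leave it unmatched if none does
lex-smallest matching: {0-1, 2-8, 4-3, 7-15, 17-6, 21-5}

Lex-smallest maximum matching: {(0,1), (2,8), (4,3), (7,15), (17,6), (21,5)}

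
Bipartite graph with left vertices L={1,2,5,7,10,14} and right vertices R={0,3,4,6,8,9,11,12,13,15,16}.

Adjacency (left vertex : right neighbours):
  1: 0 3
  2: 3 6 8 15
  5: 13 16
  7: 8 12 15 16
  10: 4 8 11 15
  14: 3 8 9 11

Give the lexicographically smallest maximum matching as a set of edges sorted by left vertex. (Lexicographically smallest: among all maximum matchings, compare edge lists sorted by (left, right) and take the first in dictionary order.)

|M| = 6 (so the lex-smallest maximum matching has 6 edges)
process left vertices in ascending order; for each, take the smallest-labelled available neighbour that still permits 6 edges overall, or leave it unmatched if none does
lex-smallest matching: {1-0, 2-3, 5-13, 7-8, 10-4, 14-9}

Lex-smallest maximum matching: {(1,0), (2,3), (5,13), (7,8), (10,4), (14,9)}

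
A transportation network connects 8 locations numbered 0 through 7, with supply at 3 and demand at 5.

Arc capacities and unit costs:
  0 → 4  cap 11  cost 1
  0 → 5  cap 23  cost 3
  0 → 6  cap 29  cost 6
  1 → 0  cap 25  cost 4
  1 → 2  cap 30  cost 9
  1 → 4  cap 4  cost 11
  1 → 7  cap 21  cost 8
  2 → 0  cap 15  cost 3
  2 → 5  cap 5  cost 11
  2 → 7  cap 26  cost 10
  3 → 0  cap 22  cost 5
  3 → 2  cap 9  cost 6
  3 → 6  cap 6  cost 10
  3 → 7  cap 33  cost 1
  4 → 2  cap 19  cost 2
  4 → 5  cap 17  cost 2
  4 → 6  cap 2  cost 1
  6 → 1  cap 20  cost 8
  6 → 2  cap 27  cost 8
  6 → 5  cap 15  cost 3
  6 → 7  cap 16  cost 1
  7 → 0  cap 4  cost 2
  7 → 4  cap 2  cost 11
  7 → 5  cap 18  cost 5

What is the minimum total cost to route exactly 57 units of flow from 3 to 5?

Minimum cost for 57 units: 469

shortest-cost path #1: 3→7→5 push 18 @ unit cost 6 (adds 108)
shortest-cost path #2: 3→7→0→5 push 4 @ unit cost 6 (adds 24)
shortest-cost path #3: 3→0→5 push 19 @ unit cost 8 (adds 152)
shortest-cost path #4: 3→0→4→5 push 3 @ unit cost 8 (adds 24)
shortest-cost path #5: 3→2→0→4→5 push 8 @ unit cost 12 (adds 96)
shortest-cost path #6: 3→6→5 push 5 @ unit cost 13 (adds 65)
total cost = 469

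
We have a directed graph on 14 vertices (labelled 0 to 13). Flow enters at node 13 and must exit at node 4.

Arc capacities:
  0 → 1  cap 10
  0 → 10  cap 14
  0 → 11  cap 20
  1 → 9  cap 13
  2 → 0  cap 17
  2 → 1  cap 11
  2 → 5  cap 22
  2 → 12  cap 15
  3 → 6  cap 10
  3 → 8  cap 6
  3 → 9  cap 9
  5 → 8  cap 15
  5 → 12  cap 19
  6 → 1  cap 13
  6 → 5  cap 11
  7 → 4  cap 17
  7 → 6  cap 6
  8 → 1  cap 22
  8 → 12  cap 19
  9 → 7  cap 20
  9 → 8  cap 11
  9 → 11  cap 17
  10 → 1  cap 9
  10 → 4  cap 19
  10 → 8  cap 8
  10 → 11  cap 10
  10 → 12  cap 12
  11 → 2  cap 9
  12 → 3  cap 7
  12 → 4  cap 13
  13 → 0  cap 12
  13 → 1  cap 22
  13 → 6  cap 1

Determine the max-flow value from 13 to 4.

Maximum flow value: 26

augment #1: 13→0→10→4 bottleneck 12, total now 12
augment #2: 13→1→9→7→4 bottleneck 13, total now 25
augment #3: 13→6→5→12→4 bottleneck 1, total now 26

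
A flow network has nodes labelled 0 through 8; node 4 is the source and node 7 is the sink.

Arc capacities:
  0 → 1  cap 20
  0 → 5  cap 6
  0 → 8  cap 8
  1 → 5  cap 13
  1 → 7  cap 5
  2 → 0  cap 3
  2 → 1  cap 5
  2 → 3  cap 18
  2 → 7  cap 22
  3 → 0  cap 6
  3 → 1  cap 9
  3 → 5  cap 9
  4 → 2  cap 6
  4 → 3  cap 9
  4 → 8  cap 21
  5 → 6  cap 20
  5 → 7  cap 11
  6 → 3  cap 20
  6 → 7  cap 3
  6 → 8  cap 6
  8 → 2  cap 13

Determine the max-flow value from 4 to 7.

augment #1: 4→2→7 bottleneck 6, total now 6
augment #2: 4→3→1→7 bottleneck 5, total now 11
augment #3: 4→3→5→7 bottleneck 4, total now 15
augment #4: 4→8→2→7 bottleneck 13, total now 28

Maximum flow value: 28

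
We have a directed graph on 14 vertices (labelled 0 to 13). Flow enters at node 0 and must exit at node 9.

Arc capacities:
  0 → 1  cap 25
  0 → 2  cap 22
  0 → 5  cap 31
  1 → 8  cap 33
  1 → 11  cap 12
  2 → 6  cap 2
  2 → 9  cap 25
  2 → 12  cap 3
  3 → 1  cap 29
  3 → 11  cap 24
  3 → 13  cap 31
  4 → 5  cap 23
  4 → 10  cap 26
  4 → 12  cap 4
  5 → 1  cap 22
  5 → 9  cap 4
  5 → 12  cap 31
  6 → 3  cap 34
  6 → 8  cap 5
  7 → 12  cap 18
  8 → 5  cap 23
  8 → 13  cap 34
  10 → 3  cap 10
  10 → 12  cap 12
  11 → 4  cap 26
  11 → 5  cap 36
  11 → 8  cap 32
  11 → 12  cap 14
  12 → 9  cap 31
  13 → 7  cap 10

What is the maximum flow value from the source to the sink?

Maximum flow value: 57

augment #1: 0→2→9 bottleneck 22, total now 22
augment #2: 0→5→9 bottleneck 4, total now 26
augment #3: 0→5→12→9 bottleneck 27, total now 53
augment #4: 0→1→11→12→9 bottleneck 4, total now 57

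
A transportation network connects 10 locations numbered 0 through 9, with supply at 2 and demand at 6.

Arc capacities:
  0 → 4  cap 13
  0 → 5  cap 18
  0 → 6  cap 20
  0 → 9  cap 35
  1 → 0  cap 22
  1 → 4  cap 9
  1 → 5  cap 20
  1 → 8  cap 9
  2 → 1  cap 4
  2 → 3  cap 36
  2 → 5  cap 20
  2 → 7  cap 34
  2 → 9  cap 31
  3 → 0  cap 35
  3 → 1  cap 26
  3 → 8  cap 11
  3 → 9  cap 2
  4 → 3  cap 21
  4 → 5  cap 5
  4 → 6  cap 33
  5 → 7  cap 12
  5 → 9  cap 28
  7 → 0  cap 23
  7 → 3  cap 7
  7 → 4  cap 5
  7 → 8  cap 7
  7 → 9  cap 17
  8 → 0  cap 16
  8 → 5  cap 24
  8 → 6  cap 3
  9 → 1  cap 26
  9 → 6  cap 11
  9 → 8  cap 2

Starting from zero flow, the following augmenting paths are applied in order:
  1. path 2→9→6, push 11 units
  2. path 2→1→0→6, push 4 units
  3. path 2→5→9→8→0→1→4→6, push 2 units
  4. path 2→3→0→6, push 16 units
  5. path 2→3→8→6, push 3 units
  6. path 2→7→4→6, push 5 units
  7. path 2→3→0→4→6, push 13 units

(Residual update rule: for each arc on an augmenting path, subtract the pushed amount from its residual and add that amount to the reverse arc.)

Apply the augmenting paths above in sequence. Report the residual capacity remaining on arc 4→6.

after path 1 (2→9→6, push 11): res(4,6)=33
after path 2 (2→1→0→6, push 4): res(4,6)=33
after path 3 (2→5→9→8→0→1→4→6, push 2): res(4,6)=31
after path 4 (2→3→0→6, push 16): res(4,6)=31
after path 5 (2→3→8→6, push 3): res(4,6)=31
after path 6 (2→7→4→6, push 5): res(4,6)=26
after path 7 (2→3→0→4→6, push 13): res(4,6)=13

Residual capacity of (4,6): 13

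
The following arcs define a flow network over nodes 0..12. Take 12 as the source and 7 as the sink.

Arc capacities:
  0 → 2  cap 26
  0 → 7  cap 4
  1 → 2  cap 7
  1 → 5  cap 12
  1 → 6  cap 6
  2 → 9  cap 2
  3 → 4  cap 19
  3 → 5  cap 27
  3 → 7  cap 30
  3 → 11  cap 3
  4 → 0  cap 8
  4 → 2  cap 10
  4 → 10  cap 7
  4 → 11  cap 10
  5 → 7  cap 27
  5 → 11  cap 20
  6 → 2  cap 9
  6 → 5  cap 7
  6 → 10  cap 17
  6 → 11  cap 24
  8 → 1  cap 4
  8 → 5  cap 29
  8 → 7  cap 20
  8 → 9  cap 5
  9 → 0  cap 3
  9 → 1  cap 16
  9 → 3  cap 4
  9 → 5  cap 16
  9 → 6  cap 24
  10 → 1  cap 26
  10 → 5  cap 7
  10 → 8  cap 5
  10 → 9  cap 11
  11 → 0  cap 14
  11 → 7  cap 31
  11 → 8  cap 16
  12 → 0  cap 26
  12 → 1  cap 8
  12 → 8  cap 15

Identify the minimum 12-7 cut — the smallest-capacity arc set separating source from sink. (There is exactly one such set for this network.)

Min-cut arcs: {(0,7), (2,9), (12,1), (12,8)} (total capacity 29)

augment #1: 12→0→7 push 4
augment #2: 12→8→7 push 15
augment #3: 12→1→5→7 push 8
augment #4: 12→0→2→9→3→7 push 2
max flow = 29; residual-reachable set from 12 gives S-side
cut edges (S→T): {(0,7), (2,9), (12,1), (12,8)} total cap 29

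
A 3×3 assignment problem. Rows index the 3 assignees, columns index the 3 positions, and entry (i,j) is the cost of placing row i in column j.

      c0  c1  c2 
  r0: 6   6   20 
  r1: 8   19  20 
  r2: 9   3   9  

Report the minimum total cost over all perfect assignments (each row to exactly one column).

Minimum assignment cost: 23

optimal assignment: row0→col1 (cost 6), row1→col0 (cost 8), row2→col2 (cost 9)
total = 6 + 8 + 9 = 23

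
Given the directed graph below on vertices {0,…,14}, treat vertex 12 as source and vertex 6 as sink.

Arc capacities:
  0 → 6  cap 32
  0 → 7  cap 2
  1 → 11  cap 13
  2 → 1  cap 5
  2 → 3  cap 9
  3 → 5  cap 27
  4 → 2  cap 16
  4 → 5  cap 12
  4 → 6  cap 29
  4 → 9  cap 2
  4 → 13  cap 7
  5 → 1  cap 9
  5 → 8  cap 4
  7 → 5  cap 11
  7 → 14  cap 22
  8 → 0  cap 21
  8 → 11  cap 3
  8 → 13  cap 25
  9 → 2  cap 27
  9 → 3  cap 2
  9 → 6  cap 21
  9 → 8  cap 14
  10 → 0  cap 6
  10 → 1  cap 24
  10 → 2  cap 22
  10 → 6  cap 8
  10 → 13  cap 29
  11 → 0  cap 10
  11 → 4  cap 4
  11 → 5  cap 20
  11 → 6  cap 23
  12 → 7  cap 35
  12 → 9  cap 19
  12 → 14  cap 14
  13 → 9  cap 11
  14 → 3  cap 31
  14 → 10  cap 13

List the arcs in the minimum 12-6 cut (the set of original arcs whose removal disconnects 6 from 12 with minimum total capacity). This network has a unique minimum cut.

Min-cut arcs: {(5,1), (5,8), (12,9), (14,10)} (total capacity 45)

augment #1: 12→9→6 push 19
augment #2: 12→14→10→6 push 8
augment #3: 12→14→10→0→6 push 5
augment #4: 12→7→5→1→11→6 push 9
augment #5: 12→7→5→8→0→6 push 2
augment #6: 12→14→3→5→8→0→6 push 1
augment #7: 12→7→14→3→5→8→0→6 push 1
max flow = 45; residual-reachable set from 12 gives S-side
cut edges (S→T): {(5,1), (5,8), (12,9), (14,10)} total cap 45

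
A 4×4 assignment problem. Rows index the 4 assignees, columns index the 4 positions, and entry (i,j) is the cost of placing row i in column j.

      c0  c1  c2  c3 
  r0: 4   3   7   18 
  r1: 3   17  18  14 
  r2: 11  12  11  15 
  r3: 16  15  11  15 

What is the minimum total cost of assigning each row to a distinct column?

one of 2 optimal assignments: row0→col1 (cost 3), row1→col0 (cost 3), row2→col2 (cost 11), row3→col3 (cost 15)
total = 3 + 3 + 11 + 15 = 32

Minimum assignment cost: 32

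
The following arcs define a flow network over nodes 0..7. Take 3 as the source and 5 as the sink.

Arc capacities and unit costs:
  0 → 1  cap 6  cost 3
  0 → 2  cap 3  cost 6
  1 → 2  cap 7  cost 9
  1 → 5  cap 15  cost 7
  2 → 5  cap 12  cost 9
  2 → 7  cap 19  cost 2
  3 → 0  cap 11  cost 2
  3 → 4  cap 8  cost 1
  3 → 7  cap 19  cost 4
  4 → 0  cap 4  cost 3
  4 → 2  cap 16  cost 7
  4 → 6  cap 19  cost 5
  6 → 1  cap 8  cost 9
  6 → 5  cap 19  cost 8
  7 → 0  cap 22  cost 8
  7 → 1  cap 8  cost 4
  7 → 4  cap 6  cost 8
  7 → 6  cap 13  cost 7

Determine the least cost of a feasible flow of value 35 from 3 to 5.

Minimum cost for 35 units: 545

shortest-cost path #1: 3→0→1→5 push 6 @ unit cost 12 (adds 72)
shortest-cost path #2: 3→4→6→5 push 8 @ unit cost 14 (adds 112)
shortest-cost path #3: 3→7→1→5 push 8 @ unit cost 15 (adds 120)
shortest-cost path #4: 3→0→2→5 push 3 @ unit cost 17 (adds 51)
shortest-cost path #5: 3→7→6→5 push 10 @ unit cost 19 (adds 190)
total cost = 545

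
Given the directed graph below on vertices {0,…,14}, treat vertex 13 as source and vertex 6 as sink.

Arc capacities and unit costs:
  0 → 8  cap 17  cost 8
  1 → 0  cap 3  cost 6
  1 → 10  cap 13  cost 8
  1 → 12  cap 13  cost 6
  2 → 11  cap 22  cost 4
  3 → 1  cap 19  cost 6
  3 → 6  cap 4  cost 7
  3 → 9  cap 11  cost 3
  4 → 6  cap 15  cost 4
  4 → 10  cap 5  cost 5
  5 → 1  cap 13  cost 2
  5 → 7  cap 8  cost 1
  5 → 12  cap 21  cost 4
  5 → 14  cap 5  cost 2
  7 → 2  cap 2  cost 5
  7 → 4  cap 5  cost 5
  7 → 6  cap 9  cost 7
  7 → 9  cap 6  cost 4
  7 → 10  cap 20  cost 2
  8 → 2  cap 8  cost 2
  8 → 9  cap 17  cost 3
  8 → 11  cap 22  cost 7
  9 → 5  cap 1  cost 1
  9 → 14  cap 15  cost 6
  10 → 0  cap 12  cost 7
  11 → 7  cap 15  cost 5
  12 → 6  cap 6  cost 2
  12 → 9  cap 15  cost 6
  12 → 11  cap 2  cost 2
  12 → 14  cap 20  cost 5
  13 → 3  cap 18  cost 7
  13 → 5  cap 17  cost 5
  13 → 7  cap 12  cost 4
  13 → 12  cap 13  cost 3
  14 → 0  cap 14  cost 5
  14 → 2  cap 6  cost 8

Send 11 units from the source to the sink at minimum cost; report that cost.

Minimum cost for 11 units: 85

shortest-cost path #1: 13→12→6 push 6 @ unit cost 5 (adds 30)
shortest-cost path #2: 13→7→6 push 5 @ unit cost 11 (adds 55)
total cost = 85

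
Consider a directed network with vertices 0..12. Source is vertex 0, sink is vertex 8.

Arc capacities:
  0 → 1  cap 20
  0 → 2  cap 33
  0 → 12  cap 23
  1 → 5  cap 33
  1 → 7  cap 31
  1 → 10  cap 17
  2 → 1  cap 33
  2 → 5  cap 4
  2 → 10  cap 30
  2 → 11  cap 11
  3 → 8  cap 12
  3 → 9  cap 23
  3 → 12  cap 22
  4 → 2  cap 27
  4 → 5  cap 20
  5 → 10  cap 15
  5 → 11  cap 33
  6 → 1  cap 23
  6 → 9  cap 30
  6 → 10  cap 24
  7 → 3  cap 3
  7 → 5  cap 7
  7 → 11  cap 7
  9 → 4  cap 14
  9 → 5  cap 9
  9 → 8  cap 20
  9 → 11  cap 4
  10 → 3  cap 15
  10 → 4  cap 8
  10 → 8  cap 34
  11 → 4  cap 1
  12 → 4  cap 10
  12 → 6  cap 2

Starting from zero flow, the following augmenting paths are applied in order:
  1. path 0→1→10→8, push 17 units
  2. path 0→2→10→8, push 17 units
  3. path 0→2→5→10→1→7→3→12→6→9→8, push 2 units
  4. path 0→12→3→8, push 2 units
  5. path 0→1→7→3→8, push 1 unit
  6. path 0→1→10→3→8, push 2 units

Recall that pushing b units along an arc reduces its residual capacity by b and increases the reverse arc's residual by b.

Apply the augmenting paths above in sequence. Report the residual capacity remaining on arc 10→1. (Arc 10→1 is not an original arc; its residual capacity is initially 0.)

Residual capacity of (10,1): 17

after path 1 (0→1→10→8, push 17): res(10,1)=17
after path 2 (0→2→10→8, push 17): res(10,1)=17
after path 3 (0→2→5→10→1→7→3→12→6→9→8, push 2): res(10,1)=15
after path 4 (0→12→3→8, push 2): res(10,1)=15
after path 5 (0→1→7→3→8, push 1): res(10,1)=15
after path 6 (0→1→10→3→8, push 2): res(10,1)=17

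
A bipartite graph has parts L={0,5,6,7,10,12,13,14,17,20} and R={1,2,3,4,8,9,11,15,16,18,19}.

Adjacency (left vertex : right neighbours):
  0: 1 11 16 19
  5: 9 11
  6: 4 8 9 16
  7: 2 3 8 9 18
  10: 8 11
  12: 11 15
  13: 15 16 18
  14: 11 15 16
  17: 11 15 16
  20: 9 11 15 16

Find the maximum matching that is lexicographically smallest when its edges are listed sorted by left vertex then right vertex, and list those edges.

|M| = 9 (so the lex-smallest maximum matching has 9 edges)
process left vertices in ascending order; for each, take the smallest-labelled available neighbour that still permits 9 edges overall, or leave it unmatched if none does
lex-smallest matching: {0-1, 5-9, 6-4, 7-2, 10-8, 12-11, 13-18, 14-15, 17-16}

Lex-smallest maximum matching: {(0,1), (5,9), (6,4), (7,2), (10,8), (12,11), (13,18), (14,15), (17,16)}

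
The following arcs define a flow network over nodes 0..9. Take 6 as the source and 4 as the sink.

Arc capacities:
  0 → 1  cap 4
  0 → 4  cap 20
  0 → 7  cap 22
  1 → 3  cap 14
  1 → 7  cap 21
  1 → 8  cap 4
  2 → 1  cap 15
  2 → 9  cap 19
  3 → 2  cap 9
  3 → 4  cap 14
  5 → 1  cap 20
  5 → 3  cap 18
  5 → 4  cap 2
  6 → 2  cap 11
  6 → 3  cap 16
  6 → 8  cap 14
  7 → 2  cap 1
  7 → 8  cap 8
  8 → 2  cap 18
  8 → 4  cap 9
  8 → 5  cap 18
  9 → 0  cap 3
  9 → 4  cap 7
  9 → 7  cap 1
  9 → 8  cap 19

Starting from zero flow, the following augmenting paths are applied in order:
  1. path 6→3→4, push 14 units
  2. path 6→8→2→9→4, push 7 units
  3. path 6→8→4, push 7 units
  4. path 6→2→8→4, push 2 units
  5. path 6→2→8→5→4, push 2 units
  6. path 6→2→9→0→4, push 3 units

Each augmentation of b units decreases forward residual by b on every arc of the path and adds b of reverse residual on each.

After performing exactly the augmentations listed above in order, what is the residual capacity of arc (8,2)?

Residual capacity of (8,2): 15

after path 1 (6→3→4, push 14): res(8,2)=18
after path 2 (6→8→2→9→4, push 7): res(8,2)=11
after path 3 (6→8→4, push 7): res(8,2)=11
after path 4 (6→2→8→4, push 2): res(8,2)=13
after path 5 (6→2→8→5→4, push 2): res(8,2)=15
after path 6 (6→2→9→0→4, push 3): res(8,2)=15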